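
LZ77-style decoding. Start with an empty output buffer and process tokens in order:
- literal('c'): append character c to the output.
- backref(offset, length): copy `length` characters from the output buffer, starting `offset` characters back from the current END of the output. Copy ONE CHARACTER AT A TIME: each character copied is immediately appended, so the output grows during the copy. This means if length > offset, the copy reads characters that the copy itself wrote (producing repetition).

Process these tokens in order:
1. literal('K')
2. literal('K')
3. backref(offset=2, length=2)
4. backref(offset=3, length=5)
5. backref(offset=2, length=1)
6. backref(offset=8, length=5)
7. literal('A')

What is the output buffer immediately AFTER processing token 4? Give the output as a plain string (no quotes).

Answer: KKKKKKKKK

Derivation:
Token 1: literal('K'). Output: "K"
Token 2: literal('K'). Output: "KK"
Token 3: backref(off=2, len=2). Copied 'KK' from pos 0. Output: "KKKK"
Token 4: backref(off=3, len=5) (overlapping!). Copied 'KKKKK' from pos 1. Output: "KKKKKKKKK"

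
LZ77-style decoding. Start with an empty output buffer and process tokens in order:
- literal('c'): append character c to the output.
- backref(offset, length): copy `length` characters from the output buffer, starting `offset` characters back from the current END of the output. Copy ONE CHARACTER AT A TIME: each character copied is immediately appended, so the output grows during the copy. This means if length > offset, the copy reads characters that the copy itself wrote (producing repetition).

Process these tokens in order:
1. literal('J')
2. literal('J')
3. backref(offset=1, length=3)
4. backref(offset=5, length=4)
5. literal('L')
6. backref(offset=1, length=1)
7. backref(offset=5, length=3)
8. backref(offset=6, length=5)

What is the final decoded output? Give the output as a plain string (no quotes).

Answer: JJJJJJJJJLLJJJJLLJJ

Derivation:
Token 1: literal('J'). Output: "J"
Token 2: literal('J'). Output: "JJ"
Token 3: backref(off=1, len=3) (overlapping!). Copied 'JJJ' from pos 1. Output: "JJJJJ"
Token 4: backref(off=5, len=4). Copied 'JJJJ' from pos 0. Output: "JJJJJJJJJ"
Token 5: literal('L'). Output: "JJJJJJJJJL"
Token 6: backref(off=1, len=1). Copied 'L' from pos 9. Output: "JJJJJJJJJLL"
Token 7: backref(off=5, len=3). Copied 'JJJ' from pos 6. Output: "JJJJJJJJJLLJJJ"
Token 8: backref(off=6, len=5). Copied 'JLLJJ' from pos 8. Output: "JJJJJJJJJLLJJJJLLJJ"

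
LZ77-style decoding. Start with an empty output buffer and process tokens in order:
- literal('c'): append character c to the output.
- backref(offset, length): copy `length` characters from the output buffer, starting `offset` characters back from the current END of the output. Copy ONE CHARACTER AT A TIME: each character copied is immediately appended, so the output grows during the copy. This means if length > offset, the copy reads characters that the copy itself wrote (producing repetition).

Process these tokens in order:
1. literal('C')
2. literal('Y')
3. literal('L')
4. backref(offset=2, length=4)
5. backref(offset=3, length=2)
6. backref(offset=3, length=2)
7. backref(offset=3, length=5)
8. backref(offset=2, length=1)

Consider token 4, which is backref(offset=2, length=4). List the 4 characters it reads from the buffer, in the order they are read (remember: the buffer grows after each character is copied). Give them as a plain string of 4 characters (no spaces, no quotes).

Answer: YLYL

Derivation:
Token 1: literal('C'). Output: "C"
Token 2: literal('Y'). Output: "CY"
Token 3: literal('L'). Output: "CYL"
Token 4: backref(off=2, len=4). Buffer before: "CYL" (len 3)
  byte 1: read out[1]='Y', append. Buffer now: "CYLY"
  byte 2: read out[2]='L', append. Buffer now: "CYLYL"
  byte 3: read out[3]='Y', append. Buffer now: "CYLYLY"
  byte 4: read out[4]='L', append. Buffer now: "CYLYLYL"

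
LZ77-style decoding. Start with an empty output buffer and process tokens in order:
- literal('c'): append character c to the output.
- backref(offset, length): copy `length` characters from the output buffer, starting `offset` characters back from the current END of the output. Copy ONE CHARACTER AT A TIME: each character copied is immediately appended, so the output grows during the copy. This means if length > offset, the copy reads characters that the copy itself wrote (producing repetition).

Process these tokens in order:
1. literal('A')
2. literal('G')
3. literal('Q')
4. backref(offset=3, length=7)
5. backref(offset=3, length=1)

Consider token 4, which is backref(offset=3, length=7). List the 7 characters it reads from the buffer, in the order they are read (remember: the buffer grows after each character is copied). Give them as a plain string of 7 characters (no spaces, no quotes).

Token 1: literal('A'). Output: "A"
Token 2: literal('G'). Output: "AG"
Token 3: literal('Q'). Output: "AGQ"
Token 4: backref(off=3, len=7). Buffer before: "AGQ" (len 3)
  byte 1: read out[0]='A', append. Buffer now: "AGQA"
  byte 2: read out[1]='G', append. Buffer now: "AGQAG"
  byte 3: read out[2]='Q', append. Buffer now: "AGQAGQ"
  byte 4: read out[3]='A', append. Buffer now: "AGQAGQA"
  byte 5: read out[4]='G', append. Buffer now: "AGQAGQAG"
  byte 6: read out[5]='Q', append. Buffer now: "AGQAGQAGQ"
  byte 7: read out[6]='A', append. Buffer now: "AGQAGQAGQA"

Answer: AGQAGQA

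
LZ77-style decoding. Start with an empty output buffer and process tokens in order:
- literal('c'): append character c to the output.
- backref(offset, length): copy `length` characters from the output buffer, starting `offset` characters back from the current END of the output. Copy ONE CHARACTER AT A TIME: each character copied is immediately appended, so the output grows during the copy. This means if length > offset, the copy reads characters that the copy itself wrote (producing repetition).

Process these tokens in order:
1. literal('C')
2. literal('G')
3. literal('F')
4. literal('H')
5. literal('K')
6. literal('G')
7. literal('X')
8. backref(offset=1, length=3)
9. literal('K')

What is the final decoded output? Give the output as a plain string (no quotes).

Token 1: literal('C'). Output: "C"
Token 2: literal('G'). Output: "CG"
Token 3: literal('F'). Output: "CGF"
Token 4: literal('H'). Output: "CGFH"
Token 5: literal('K'). Output: "CGFHK"
Token 6: literal('G'). Output: "CGFHKG"
Token 7: literal('X'). Output: "CGFHKGX"
Token 8: backref(off=1, len=3) (overlapping!). Copied 'XXX' from pos 6. Output: "CGFHKGXXXX"
Token 9: literal('K'). Output: "CGFHKGXXXXK"

Answer: CGFHKGXXXXK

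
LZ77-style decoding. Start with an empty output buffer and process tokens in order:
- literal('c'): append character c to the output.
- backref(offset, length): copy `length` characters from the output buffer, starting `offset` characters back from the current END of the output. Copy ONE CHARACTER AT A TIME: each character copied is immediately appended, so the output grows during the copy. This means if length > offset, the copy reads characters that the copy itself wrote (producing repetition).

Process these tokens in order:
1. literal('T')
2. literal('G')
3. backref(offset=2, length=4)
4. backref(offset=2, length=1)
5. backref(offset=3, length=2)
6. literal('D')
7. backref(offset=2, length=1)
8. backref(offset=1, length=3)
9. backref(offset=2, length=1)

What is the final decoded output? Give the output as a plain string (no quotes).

Token 1: literal('T'). Output: "T"
Token 2: literal('G'). Output: "TG"
Token 3: backref(off=2, len=4) (overlapping!). Copied 'TGTG' from pos 0. Output: "TGTGTG"
Token 4: backref(off=2, len=1). Copied 'T' from pos 4. Output: "TGTGTGT"
Token 5: backref(off=3, len=2). Copied 'TG' from pos 4. Output: "TGTGTGTTG"
Token 6: literal('D'). Output: "TGTGTGTTGD"
Token 7: backref(off=2, len=1). Copied 'G' from pos 8. Output: "TGTGTGTTGDG"
Token 8: backref(off=1, len=3) (overlapping!). Copied 'GGG' from pos 10. Output: "TGTGTGTTGDGGGG"
Token 9: backref(off=2, len=1). Copied 'G' from pos 12. Output: "TGTGTGTTGDGGGGG"

Answer: TGTGTGTTGDGGGGG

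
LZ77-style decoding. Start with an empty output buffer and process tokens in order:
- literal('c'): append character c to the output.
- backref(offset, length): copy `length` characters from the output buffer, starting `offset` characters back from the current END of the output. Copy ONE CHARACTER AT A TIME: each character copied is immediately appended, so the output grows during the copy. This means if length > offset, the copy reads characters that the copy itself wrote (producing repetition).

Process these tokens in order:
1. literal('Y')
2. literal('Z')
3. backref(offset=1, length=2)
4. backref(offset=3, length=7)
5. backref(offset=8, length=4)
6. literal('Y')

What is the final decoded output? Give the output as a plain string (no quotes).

Answer: YZZZZZZZZZZZZZZY

Derivation:
Token 1: literal('Y'). Output: "Y"
Token 2: literal('Z'). Output: "YZ"
Token 3: backref(off=1, len=2) (overlapping!). Copied 'ZZ' from pos 1. Output: "YZZZ"
Token 4: backref(off=3, len=7) (overlapping!). Copied 'ZZZZZZZ' from pos 1. Output: "YZZZZZZZZZZ"
Token 5: backref(off=8, len=4). Copied 'ZZZZ' from pos 3. Output: "YZZZZZZZZZZZZZZ"
Token 6: literal('Y'). Output: "YZZZZZZZZZZZZZZY"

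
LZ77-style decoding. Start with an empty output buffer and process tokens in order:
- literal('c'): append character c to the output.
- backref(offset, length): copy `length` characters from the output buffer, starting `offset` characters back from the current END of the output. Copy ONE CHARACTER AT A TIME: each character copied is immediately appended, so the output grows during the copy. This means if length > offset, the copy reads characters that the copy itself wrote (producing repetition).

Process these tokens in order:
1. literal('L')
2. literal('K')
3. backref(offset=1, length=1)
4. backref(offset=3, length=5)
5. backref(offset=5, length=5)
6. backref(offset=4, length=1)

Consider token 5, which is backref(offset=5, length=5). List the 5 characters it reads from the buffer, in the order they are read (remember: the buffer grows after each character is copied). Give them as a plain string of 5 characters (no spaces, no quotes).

Answer: LKKLK

Derivation:
Token 1: literal('L'). Output: "L"
Token 2: literal('K'). Output: "LK"
Token 3: backref(off=1, len=1). Copied 'K' from pos 1. Output: "LKK"
Token 4: backref(off=3, len=5) (overlapping!). Copied 'LKKLK' from pos 0. Output: "LKKLKKLK"
Token 5: backref(off=5, len=5). Buffer before: "LKKLKKLK" (len 8)
  byte 1: read out[3]='L', append. Buffer now: "LKKLKKLKL"
  byte 2: read out[4]='K', append. Buffer now: "LKKLKKLKLK"
  byte 3: read out[5]='K', append. Buffer now: "LKKLKKLKLKK"
  byte 4: read out[6]='L', append. Buffer now: "LKKLKKLKLKKL"
  byte 5: read out[7]='K', append. Buffer now: "LKKLKKLKLKKLK"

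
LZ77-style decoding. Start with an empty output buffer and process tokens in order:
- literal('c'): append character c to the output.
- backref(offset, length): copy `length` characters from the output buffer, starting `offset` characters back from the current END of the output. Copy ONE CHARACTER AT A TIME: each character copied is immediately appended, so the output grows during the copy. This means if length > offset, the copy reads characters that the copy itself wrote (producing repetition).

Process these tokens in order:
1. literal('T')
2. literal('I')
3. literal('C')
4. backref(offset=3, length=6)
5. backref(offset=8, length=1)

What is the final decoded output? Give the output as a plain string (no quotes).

Token 1: literal('T'). Output: "T"
Token 2: literal('I'). Output: "TI"
Token 3: literal('C'). Output: "TIC"
Token 4: backref(off=3, len=6) (overlapping!). Copied 'TICTIC' from pos 0. Output: "TICTICTIC"
Token 5: backref(off=8, len=1). Copied 'I' from pos 1. Output: "TICTICTICI"

Answer: TICTICTICI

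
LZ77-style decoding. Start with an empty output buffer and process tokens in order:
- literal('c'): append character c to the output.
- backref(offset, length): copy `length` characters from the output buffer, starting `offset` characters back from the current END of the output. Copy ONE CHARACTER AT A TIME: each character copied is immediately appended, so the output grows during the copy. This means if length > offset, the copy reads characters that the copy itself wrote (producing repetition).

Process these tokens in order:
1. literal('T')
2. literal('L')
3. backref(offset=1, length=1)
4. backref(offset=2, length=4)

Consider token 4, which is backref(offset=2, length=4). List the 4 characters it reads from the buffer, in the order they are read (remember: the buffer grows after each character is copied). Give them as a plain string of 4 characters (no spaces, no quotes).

Token 1: literal('T'). Output: "T"
Token 2: literal('L'). Output: "TL"
Token 3: backref(off=1, len=1). Copied 'L' from pos 1. Output: "TLL"
Token 4: backref(off=2, len=4). Buffer before: "TLL" (len 3)
  byte 1: read out[1]='L', append. Buffer now: "TLLL"
  byte 2: read out[2]='L', append. Buffer now: "TLLLL"
  byte 3: read out[3]='L', append. Buffer now: "TLLLLL"
  byte 4: read out[4]='L', append. Buffer now: "TLLLLLL"

Answer: LLLL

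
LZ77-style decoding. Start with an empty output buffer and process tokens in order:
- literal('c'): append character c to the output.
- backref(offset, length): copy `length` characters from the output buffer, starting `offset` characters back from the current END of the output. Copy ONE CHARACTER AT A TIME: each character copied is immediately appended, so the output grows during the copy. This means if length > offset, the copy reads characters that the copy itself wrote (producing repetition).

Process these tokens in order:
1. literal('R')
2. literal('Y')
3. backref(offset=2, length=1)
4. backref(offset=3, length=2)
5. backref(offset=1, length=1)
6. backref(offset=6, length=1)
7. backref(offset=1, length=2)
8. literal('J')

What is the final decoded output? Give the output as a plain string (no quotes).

Token 1: literal('R'). Output: "R"
Token 2: literal('Y'). Output: "RY"
Token 3: backref(off=2, len=1). Copied 'R' from pos 0. Output: "RYR"
Token 4: backref(off=3, len=2). Copied 'RY' from pos 0. Output: "RYRRY"
Token 5: backref(off=1, len=1). Copied 'Y' from pos 4. Output: "RYRRYY"
Token 6: backref(off=6, len=1). Copied 'R' from pos 0. Output: "RYRRYYR"
Token 7: backref(off=1, len=2) (overlapping!). Copied 'RR' from pos 6. Output: "RYRRYYRRR"
Token 8: literal('J'). Output: "RYRRYYRRRJ"

Answer: RYRRYYRRRJ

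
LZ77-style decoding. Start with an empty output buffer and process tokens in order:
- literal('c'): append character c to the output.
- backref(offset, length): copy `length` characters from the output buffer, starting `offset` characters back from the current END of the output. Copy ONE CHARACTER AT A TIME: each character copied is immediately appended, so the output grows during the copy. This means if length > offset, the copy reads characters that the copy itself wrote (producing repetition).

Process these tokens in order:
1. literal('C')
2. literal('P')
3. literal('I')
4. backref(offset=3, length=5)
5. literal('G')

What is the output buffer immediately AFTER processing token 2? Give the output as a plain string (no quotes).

Token 1: literal('C'). Output: "C"
Token 2: literal('P'). Output: "CP"

Answer: CP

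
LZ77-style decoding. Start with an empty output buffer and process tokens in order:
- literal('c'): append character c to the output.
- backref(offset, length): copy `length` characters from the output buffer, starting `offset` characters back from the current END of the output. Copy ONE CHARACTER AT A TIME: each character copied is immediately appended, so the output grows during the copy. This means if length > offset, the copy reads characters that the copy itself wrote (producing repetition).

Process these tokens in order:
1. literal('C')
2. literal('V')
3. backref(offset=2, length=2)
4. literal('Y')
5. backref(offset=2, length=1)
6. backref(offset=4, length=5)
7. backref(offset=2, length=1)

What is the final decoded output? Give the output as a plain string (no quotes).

Token 1: literal('C'). Output: "C"
Token 2: literal('V'). Output: "CV"
Token 3: backref(off=2, len=2). Copied 'CV' from pos 0. Output: "CVCV"
Token 4: literal('Y'). Output: "CVCVY"
Token 5: backref(off=2, len=1). Copied 'V' from pos 3. Output: "CVCVYV"
Token 6: backref(off=4, len=5) (overlapping!). Copied 'CVYVC' from pos 2. Output: "CVCVYVCVYVC"
Token 7: backref(off=2, len=1). Copied 'V' from pos 9. Output: "CVCVYVCVYVCV"

Answer: CVCVYVCVYVCV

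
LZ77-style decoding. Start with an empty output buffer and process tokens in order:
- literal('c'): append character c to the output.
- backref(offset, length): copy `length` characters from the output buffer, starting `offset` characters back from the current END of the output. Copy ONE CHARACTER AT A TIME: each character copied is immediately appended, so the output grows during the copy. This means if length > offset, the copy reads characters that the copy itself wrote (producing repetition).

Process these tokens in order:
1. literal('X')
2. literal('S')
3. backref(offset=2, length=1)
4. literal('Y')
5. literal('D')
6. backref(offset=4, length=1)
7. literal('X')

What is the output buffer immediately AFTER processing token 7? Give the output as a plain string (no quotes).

Answer: XSXYDSX

Derivation:
Token 1: literal('X'). Output: "X"
Token 2: literal('S'). Output: "XS"
Token 3: backref(off=2, len=1). Copied 'X' from pos 0. Output: "XSX"
Token 4: literal('Y'). Output: "XSXY"
Token 5: literal('D'). Output: "XSXYD"
Token 6: backref(off=4, len=1). Copied 'S' from pos 1. Output: "XSXYDS"
Token 7: literal('X'). Output: "XSXYDSX"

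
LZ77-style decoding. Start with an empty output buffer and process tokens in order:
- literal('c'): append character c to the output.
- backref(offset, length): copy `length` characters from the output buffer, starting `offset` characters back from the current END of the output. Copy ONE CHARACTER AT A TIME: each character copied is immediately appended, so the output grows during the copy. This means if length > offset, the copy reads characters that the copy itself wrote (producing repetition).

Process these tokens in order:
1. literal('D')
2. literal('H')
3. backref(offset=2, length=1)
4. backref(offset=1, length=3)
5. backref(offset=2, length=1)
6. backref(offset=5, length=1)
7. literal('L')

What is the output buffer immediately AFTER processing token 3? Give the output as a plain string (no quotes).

Token 1: literal('D'). Output: "D"
Token 2: literal('H'). Output: "DH"
Token 3: backref(off=2, len=1). Copied 'D' from pos 0. Output: "DHD"

Answer: DHD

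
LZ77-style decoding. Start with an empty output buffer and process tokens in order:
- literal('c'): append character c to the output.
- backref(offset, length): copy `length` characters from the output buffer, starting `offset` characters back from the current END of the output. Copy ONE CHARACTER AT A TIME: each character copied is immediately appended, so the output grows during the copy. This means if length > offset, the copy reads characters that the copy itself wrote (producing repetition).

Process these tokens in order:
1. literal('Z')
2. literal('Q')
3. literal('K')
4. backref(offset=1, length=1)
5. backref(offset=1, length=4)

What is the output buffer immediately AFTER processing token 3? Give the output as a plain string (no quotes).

Token 1: literal('Z'). Output: "Z"
Token 2: literal('Q'). Output: "ZQ"
Token 3: literal('K'). Output: "ZQK"

Answer: ZQK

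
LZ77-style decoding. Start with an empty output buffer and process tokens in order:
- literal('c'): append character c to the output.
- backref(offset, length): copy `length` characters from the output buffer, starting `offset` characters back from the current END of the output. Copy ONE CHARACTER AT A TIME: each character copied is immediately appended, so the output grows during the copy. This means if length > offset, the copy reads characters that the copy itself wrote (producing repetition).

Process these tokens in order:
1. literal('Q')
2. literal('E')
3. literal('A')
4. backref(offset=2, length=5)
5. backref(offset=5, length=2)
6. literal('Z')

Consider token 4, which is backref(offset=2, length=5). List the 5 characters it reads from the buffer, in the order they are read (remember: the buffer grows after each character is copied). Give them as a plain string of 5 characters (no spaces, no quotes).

Token 1: literal('Q'). Output: "Q"
Token 2: literal('E'). Output: "QE"
Token 3: literal('A'). Output: "QEA"
Token 4: backref(off=2, len=5). Buffer before: "QEA" (len 3)
  byte 1: read out[1]='E', append. Buffer now: "QEAE"
  byte 2: read out[2]='A', append. Buffer now: "QEAEA"
  byte 3: read out[3]='E', append. Buffer now: "QEAEAE"
  byte 4: read out[4]='A', append. Buffer now: "QEAEAEA"
  byte 5: read out[5]='E', append. Buffer now: "QEAEAEAE"

Answer: EAEAE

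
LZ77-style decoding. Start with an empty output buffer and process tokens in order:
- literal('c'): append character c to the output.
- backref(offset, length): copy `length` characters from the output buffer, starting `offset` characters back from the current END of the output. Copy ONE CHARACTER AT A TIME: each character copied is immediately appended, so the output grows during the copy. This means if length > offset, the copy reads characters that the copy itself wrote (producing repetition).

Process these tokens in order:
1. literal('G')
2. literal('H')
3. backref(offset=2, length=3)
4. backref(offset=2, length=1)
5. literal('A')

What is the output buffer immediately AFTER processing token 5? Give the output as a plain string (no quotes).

Token 1: literal('G'). Output: "G"
Token 2: literal('H'). Output: "GH"
Token 3: backref(off=2, len=3) (overlapping!). Copied 'GHG' from pos 0. Output: "GHGHG"
Token 4: backref(off=2, len=1). Copied 'H' from pos 3. Output: "GHGHGH"
Token 5: literal('A'). Output: "GHGHGHA"

Answer: GHGHGHA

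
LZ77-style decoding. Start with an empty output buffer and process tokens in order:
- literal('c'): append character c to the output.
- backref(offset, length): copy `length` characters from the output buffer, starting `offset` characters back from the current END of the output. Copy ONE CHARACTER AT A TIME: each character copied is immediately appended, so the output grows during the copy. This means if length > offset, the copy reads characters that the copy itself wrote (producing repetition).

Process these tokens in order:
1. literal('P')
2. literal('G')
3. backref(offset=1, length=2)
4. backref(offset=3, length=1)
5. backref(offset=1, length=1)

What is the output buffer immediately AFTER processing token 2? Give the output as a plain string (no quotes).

Answer: PG

Derivation:
Token 1: literal('P'). Output: "P"
Token 2: literal('G'). Output: "PG"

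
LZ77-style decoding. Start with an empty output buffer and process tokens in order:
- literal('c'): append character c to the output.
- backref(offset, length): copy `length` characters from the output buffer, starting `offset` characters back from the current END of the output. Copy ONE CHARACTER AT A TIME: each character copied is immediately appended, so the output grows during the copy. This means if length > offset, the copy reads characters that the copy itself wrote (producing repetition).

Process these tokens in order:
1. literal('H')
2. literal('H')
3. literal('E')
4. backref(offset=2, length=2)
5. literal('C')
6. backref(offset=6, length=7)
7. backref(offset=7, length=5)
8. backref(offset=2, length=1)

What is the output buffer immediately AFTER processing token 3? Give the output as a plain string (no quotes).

Answer: HHE

Derivation:
Token 1: literal('H'). Output: "H"
Token 2: literal('H'). Output: "HH"
Token 3: literal('E'). Output: "HHE"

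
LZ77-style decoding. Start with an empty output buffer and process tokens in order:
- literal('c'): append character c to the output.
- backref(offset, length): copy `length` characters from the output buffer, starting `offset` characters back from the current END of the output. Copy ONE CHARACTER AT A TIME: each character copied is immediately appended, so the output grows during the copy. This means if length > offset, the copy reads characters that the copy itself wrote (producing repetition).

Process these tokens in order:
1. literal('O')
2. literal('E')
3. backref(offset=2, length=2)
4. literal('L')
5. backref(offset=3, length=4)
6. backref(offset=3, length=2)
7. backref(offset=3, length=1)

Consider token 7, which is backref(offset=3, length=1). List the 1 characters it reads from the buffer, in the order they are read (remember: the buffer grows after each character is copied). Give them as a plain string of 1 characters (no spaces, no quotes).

Answer: O

Derivation:
Token 1: literal('O'). Output: "O"
Token 2: literal('E'). Output: "OE"
Token 3: backref(off=2, len=2). Copied 'OE' from pos 0. Output: "OEOE"
Token 4: literal('L'). Output: "OEOEL"
Token 5: backref(off=3, len=4) (overlapping!). Copied 'OELO' from pos 2. Output: "OEOELOELO"
Token 6: backref(off=3, len=2). Copied 'EL' from pos 6. Output: "OEOELOELOEL"
Token 7: backref(off=3, len=1). Buffer before: "OEOELOELOEL" (len 11)
  byte 1: read out[8]='O', append. Buffer now: "OEOELOELOELO"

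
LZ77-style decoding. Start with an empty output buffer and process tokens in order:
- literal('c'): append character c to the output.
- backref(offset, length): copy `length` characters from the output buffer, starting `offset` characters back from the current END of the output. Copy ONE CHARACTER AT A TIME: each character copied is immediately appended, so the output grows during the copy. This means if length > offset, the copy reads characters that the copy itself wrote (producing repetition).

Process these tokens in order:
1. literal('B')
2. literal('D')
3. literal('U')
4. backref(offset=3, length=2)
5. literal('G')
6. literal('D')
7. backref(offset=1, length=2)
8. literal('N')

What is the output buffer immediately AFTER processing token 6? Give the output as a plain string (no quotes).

Token 1: literal('B'). Output: "B"
Token 2: literal('D'). Output: "BD"
Token 3: literal('U'). Output: "BDU"
Token 4: backref(off=3, len=2). Copied 'BD' from pos 0. Output: "BDUBD"
Token 5: literal('G'). Output: "BDUBDG"
Token 6: literal('D'). Output: "BDUBDGD"

Answer: BDUBDGD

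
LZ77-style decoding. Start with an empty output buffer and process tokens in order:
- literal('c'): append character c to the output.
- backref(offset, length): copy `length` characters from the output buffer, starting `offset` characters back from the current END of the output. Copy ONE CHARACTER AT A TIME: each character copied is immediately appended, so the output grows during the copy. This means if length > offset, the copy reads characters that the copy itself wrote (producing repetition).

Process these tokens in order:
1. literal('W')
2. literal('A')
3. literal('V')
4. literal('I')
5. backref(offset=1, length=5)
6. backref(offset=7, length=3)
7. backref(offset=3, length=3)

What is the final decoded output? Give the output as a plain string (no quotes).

Token 1: literal('W'). Output: "W"
Token 2: literal('A'). Output: "WA"
Token 3: literal('V'). Output: "WAV"
Token 4: literal('I'). Output: "WAVI"
Token 5: backref(off=1, len=5) (overlapping!). Copied 'IIIII' from pos 3. Output: "WAVIIIIII"
Token 6: backref(off=7, len=3). Copied 'VII' from pos 2. Output: "WAVIIIIIIVII"
Token 7: backref(off=3, len=3). Copied 'VII' from pos 9. Output: "WAVIIIIIIVIIVII"

Answer: WAVIIIIIIVIIVII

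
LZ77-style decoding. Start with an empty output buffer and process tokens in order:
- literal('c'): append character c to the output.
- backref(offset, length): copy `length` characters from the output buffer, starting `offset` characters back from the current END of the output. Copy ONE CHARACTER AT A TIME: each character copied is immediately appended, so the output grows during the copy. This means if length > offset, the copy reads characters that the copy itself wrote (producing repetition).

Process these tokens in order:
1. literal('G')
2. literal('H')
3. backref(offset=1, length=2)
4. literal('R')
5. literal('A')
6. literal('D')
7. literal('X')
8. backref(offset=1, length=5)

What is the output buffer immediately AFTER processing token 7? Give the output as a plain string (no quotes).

Answer: GHHHRADX

Derivation:
Token 1: literal('G'). Output: "G"
Token 2: literal('H'). Output: "GH"
Token 3: backref(off=1, len=2) (overlapping!). Copied 'HH' from pos 1. Output: "GHHH"
Token 4: literal('R'). Output: "GHHHR"
Token 5: literal('A'). Output: "GHHHRA"
Token 6: literal('D'). Output: "GHHHRAD"
Token 7: literal('X'). Output: "GHHHRADX"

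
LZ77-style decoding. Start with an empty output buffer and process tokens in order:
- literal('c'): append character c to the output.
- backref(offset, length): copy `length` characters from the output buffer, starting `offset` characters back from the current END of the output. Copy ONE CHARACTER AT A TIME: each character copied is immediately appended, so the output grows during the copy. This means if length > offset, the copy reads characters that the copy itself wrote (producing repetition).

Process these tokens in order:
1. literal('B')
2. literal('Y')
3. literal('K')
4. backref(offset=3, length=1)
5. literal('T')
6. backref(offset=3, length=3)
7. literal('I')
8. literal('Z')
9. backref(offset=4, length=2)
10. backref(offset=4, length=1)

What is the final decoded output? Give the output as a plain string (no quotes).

Answer: BYKBTKBTIZBTI

Derivation:
Token 1: literal('B'). Output: "B"
Token 2: literal('Y'). Output: "BY"
Token 3: literal('K'). Output: "BYK"
Token 4: backref(off=3, len=1). Copied 'B' from pos 0. Output: "BYKB"
Token 5: literal('T'). Output: "BYKBT"
Token 6: backref(off=3, len=3). Copied 'KBT' from pos 2. Output: "BYKBTKBT"
Token 7: literal('I'). Output: "BYKBTKBTI"
Token 8: literal('Z'). Output: "BYKBTKBTIZ"
Token 9: backref(off=4, len=2). Copied 'BT' from pos 6. Output: "BYKBTKBTIZBT"
Token 10: backref(off=4, len=1). Copied 'I' from pos 8. Output: "BYKBTKBTIZBTI"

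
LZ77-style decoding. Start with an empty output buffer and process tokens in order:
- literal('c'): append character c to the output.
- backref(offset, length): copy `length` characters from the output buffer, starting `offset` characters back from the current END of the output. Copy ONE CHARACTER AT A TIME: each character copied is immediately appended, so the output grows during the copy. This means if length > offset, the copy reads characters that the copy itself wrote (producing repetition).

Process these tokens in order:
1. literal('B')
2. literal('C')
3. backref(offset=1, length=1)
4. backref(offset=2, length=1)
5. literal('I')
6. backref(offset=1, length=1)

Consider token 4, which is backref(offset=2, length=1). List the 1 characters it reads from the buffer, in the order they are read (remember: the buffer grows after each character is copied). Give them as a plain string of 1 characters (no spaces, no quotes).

Answer: C

Derivation:
Token 1: literal('B'). Output: "B"
Token 2: literal('C'). Output: "BC"
Token 3: backref(off=1, len=1). Copied 'C' from pos 1. Output: "BCC"
Token 4: backref(off=2, len=1). Buffer before: "BCC" (len 3)
  byte 1: read out[1]='C', append. Buffer now: "BCCC"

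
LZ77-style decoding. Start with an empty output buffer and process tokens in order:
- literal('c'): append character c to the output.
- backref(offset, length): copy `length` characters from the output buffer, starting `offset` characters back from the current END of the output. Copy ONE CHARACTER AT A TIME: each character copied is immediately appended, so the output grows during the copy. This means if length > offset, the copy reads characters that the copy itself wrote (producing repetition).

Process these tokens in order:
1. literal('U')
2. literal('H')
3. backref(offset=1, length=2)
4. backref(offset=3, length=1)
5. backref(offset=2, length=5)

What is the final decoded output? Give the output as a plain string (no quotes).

Token 1: literal('U'). Output: "U"
Token 2: literal('H'). Output: "UH"
Token 3: backref(off=1, len=2) (overlapping!). Copied 'HH' from pos 1. Output: "UHHH"
Token 4: backref(off=3, len=1). Copied 'H' from pos 1. Output: "UHHHH"
Token 5: backref(off=2, len=5) (overlapping!). Copied 'HHHHH' from pos 3. Output: "UHHHHHHHHH"

Answer: UHHHHHHHHH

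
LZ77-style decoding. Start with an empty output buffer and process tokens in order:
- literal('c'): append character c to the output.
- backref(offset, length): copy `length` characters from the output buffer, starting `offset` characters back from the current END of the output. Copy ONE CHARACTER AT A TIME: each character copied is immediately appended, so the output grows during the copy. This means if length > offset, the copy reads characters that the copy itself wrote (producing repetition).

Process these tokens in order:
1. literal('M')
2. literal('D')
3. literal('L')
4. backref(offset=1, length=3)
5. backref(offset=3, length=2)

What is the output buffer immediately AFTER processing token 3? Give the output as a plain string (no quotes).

Answer: MDL

Derivation:
Token 1: literal('M'). Output: "M"
Token 2: literal('D'). Output: "MD"
Token 3: literal('L'). Output: "MDL"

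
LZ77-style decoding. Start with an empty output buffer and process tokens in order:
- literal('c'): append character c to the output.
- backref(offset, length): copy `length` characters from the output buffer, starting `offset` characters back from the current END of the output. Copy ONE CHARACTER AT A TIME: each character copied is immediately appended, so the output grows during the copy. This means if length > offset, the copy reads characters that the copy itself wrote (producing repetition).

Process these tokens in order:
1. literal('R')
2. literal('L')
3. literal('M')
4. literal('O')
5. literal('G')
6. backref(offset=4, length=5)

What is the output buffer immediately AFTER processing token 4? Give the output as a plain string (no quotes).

Token 1: literal('R'). Output: "R"
Token 2: literal('L'). Output: "RL"
Token 3: literal('M'). Output: "RLM"
Token 4: literal('O'). Output: "RLMO"

Answer: RLMO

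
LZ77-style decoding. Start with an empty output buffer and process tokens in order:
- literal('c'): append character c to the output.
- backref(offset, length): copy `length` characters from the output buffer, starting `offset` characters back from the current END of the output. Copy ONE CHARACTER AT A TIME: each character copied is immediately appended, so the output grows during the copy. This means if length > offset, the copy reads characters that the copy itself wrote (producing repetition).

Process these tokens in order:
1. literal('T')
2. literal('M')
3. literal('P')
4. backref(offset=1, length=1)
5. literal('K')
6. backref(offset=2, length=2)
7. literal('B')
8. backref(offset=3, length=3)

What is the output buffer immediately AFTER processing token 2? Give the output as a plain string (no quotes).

Answer: TM

Derivation:
Token 1: literal('T'). Output: "T"
Token 2: literal('M'). Output: "TM"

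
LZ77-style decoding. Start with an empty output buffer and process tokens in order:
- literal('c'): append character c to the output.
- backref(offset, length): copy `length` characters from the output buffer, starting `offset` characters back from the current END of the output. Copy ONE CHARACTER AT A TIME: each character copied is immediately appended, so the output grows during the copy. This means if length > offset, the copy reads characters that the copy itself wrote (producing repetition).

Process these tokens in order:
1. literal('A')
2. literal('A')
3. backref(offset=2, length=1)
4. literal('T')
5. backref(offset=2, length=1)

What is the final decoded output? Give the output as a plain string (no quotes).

Token 1: literal('A'). Output: "A"
Token 2: literal('A'). Output: "AA"
Token 3: backref(off=2, len=1). Copied 'A' from pos 0. Output: "AAA"
Token 4: literal('T'). Output: "AAAT"
Token 5: backref(off=2, len=1). Copied 'A' from pos 2. Output: "AAATA"

Answer: AAATA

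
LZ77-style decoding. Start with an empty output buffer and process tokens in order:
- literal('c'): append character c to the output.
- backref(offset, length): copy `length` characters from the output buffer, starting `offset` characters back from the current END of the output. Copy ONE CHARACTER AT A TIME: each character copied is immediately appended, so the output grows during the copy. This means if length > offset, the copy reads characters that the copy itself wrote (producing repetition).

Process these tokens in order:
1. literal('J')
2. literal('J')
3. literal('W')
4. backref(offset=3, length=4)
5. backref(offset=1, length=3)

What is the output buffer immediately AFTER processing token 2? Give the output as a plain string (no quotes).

Token 1: literal('J'). Output: "J"
Token 2: literal('J'). Output: "JJ"

Answer: JJ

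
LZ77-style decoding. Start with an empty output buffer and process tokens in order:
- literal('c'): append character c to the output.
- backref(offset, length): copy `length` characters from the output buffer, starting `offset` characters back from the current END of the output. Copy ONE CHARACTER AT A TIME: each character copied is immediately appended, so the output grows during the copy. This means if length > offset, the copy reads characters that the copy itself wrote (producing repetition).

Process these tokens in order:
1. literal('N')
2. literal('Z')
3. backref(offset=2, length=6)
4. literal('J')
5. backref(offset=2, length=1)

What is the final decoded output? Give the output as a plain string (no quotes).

Token 1: literal('N'). Output: "N"
Token 2: literal('Z'). Output: "NZ"
Token 3: backref(off=2, len=6) (overlapping!). Copied 'NZNZNZ' from pos 0. Output: "NZNZNZNZ"
Token 4: literal('J'). Output: "NZNZNZNZJ"
Token 5: backref(off=2, len=1). Copied 'Z' from pos 7. Output: "NZNZNZNZJZ"

Answer: NZNZNZNZJZ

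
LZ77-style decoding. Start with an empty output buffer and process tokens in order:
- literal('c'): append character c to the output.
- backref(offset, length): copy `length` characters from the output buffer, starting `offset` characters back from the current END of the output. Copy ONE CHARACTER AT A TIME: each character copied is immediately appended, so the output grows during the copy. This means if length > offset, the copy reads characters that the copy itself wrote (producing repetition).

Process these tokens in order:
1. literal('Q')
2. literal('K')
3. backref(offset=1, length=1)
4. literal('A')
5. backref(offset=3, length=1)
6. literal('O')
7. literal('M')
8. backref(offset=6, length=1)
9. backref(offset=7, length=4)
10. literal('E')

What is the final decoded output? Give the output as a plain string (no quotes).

Answer: QKKAKOMKKKAKE

Derivation:
Token 1: literal('Q'). Output: "Q"
Token 2: literal('K'). Output: "QK"
Token 3: backref(off=1, len=1). Copied 'K' from pos 1. Output: "QKK"
Token 4: literal('A'). Output: "QKKA"
Token 5: backref(off=3, len=1). Copied 'K' from pos 1. Output: "QKKAK"
Token 6: literal('O'). Output: "QKKAKO"
Token 7: literal('M'). Output: "QKKAKOM"
Token 8: backref(off=6, len=1). Copied 'K' from pos 1. Output: "QKKAKOMK"
Token 9: backref(off=7, len=4). Copied 'KKAK' from pos 1. Output: "QKKAKOMKKKAK"
Token 10: literal('E'). Output: "QKKAKOMKKKAKE"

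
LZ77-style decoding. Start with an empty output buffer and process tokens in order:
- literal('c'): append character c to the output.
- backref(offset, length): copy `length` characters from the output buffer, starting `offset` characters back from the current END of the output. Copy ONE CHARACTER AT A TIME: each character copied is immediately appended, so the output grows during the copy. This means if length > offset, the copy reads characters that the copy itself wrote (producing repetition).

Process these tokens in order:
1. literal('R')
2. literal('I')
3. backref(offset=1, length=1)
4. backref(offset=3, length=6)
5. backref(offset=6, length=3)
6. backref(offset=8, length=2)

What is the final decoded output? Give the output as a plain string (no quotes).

Token 1: literal('R'). Output: "R"
Token 2: literal('I'). Output: "RI"
Token 3: backref(off=1, len=1). Copied 'I' from pos 1. Output: "RII"
Token 4: backref(off=3, len=6) (overlapping!). Copied 'RIIRII' from pos 0. Output: "RIIRIIRII"
Token 5: backref(off=6, len=3). Copied 'RII' from pos 3. Output: "RIIRIIRIIRII"
Token 6: backref(off=8, len=2). Copied 'II' from pos 4. Output: "RIIRIIRIIRIIII"

Answer: RIIRIIRIIRIIII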